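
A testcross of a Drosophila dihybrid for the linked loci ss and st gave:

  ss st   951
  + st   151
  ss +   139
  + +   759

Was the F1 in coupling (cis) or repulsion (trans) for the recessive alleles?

The two most frequent classes are + + (759) and ss st (951); these are the parental (non-recombinant) types.
So the F1 carried + + on one chromosome and ss st on the other — the recessive alleles are on the same chromosome (cis / coupling).

cis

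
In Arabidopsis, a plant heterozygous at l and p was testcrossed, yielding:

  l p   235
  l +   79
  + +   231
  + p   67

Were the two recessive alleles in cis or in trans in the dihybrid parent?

The two most frequent classes are + + (231) and l p (235); these are the parental (non-recombinant) types.
So the F1 carried + + on one chromosome and l p on the other — the recessive alleles are on the same chromosome (cis / coupling).

cis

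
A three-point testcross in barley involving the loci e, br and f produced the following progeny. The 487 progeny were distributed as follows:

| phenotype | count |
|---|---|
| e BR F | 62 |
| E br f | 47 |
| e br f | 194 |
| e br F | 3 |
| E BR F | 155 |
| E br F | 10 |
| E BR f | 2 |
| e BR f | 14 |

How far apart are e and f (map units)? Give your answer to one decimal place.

The two most frequent reciprocal classes, E BR F and e br f, are the parental types, so the F1 was E BR F / e br f.
The two rarest classes, E BR f and e br F, are the double crossovers. Comparing them with the parentals, only the f allele has switched, so f is the middle locus and the order is br – f – e.
Crossovers in the f–e interval produce the single-crossover classes e BR F and E br f (62 + 47 = 109) plus the double crossovers (5).
RF(f–e) = (109 + 5) / 487 = 114/487 = 0.2341 → 23.4 map units.

23.4 map units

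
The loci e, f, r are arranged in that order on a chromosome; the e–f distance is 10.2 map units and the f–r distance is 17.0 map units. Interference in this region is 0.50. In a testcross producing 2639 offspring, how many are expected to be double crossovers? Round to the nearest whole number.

23

Map distances give recombination frequencies of 0.102 and 0.170 for the two intervals.
With interference 0.50 (so coincidence = 0.50), expected double-crossover frequency = 0.102 × 0.170 × 0.50 = 0.00867.
Expected number = 0.00867 × 2639 = 22.88 ≈ 23.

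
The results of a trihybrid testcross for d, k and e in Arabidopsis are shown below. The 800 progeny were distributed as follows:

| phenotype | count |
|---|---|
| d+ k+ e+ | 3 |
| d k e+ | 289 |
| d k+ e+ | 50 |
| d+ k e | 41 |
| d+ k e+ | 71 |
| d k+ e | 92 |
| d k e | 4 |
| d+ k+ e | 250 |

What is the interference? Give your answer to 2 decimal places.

0.66

The two most frequent reciprocal classes, d k e+ and d+ k+ e, are the parental types, so the F1 was d k e+ / d+ k+ e.
The two rarest classes, d k e and d+ k+ e+, are the double crossovers. Comparing them with the parentals, only the e allele has switched, so e is the middle locus and the order is d – e – k.
d–e: (163 + 7)/800 = 0.2125; e–k: (91 + 7)/800 = 0.1225.
Expected DCO frequency = 0.2125 × 0.1225 ≈ 0.02603; observed = 7/800 ≈ 0.00875.
Coefficient of coincidence = 0.00875/0.02603 ≈ 0.34; interference = 1 − 0.34 = 0.66.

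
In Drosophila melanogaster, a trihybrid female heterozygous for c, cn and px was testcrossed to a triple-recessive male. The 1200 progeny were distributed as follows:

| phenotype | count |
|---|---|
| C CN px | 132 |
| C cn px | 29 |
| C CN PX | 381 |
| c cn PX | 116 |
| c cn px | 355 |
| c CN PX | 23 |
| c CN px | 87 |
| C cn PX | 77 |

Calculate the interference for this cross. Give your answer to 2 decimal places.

The two most frequent reciprocal classes, c cn px and C CN PX, are the parental types, so the F1 was c cn px / C CN PX.
The two rarest classes, C cn px and c CN PX, are the double crossovers. Comparing them with the parentals, only the c allele has switched, so c is the middle locus and the order is px – c – cn.
px–c: (248 + 52)/1200 = 0.2500; c–cn: (164 + 52)/1200 = 0.1800.
Expected DCO frequency = 0.2500 × 0.1800 ≈ 0.04500; observed = 52/1200 ≈ 0.04333.
Coefficient of coincidence = 0.04333/0.04500 ≈ 0.96; interference = 1 − 0.96 = 0.04.

0.04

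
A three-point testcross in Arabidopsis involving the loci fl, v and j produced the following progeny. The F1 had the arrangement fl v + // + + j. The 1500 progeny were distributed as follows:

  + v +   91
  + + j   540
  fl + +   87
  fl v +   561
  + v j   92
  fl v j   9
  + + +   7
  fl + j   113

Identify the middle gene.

j

The two rarest classes, fl v j and + + +, are the double crossovers. Comparing them with the parentals, only the j allele has switched, so j is the middle locus and the order is fl – j – v.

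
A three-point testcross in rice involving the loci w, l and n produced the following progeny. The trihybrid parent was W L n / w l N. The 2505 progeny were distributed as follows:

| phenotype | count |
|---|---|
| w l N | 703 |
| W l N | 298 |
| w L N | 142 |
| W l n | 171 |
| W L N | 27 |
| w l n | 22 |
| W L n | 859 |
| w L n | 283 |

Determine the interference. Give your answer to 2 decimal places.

The two rarest classes, W L N and w l n, are the double crossovers. Comparing them with the parentals, only the n allele has switched, so n is the middle locus and the order is l – n – w.
l–n: (313 + 49)/2505 = 0.1445; n–w: (581 + 49)/2505 = 0.2515.
Expected DCO frequency = 0.1445 × 0.2515 ≈ 0.03634; observed = 49/2505 ≈ 0.01956.
Coefficient of coincidence = 0.01956/0.03634 ≈ 0.54; interference = 1 − 0.54 = 0.46.

0.46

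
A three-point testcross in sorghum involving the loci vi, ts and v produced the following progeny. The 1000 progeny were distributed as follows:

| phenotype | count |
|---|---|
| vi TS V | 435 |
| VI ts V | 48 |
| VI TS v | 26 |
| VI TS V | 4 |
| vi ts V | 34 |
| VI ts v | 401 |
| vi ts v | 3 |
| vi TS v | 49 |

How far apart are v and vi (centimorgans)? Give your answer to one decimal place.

The two most frequent reciprocal classes, vi TS V and VI ts v, are the parental types, so the F1 was vi TS V / VI ts v.
The two rarest classes, VI TS V and vi ts v, are the double crossovers. Comparing them with the parentals, only the vi allele has switched, so vi is the middle locus and the order is v – vi – ts.
Crossovers in the v–vi interval produce the single-crossover classes vi TS v and VI ts V (49 + 48 = 97) plus the double crossovers (7).
RF(v–vi) = (97 + 7) / 1000 = 104/1000 = 0.1040 → 10.4 centimorgans.

10.4 centimorgans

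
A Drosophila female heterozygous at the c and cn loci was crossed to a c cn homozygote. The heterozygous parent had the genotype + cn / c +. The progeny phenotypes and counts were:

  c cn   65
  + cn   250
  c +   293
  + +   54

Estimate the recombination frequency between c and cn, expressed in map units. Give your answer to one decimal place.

18.0 map units

The recombinant classes are + + and c cn: 54 + 65 = 119.
Recombination frequency = 119/662 = 0.1798 ≈ 18.0%, i.e. 18.0 map units.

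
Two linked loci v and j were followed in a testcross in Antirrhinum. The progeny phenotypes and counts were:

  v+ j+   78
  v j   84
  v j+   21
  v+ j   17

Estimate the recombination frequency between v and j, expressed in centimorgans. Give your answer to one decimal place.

The two most frequent classes, v+ j+ (78) and v j (84), are the parental types, so the F1 was v+ j+ / v j.
The recombinant classes are v+ j and v j+: 17 + 21 = 38.
Recombination frequency = 38/200 = 0.1900 ≈ 19.0%, i.e. 19.0 centimorgans.

19.0 centimorgans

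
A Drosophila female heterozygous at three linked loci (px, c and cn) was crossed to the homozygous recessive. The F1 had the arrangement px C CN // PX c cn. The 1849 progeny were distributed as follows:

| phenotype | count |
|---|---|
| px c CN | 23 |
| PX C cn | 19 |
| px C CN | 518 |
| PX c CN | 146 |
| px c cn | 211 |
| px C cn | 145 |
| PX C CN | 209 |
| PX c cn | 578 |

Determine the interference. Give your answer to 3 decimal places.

The two rarest classes, px c CN and PX C cn, are the double crossovers. Comparing them with the parentals, only the c allele has switched, so c is the middle locus and the order is px – c – cn.
px–c: (420 + 42)/1849 = 0.2499; c–cn: (291 + 42)/1849 = 0.1801.
Expected DCO frequency = 0.2499 × 0.1801 ≈ 0.04501; observed = 42/1849 ≈ 0.02271.
Coefficient of coincidence = 0.02271/0.04501 ≈ 0.505; interference = 1 − 0.505 = 0.495.

0.495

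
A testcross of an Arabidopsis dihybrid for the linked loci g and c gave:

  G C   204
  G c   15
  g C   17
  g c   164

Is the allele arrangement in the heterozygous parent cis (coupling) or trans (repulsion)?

The two most frequent classes are G C (204) and g c (164); these are the parental (non-recombinant) types.
So the F1 carried G C on one chromosome and g c on the other — the recessive alleles are on the same chromosome (cis / coupling).

cis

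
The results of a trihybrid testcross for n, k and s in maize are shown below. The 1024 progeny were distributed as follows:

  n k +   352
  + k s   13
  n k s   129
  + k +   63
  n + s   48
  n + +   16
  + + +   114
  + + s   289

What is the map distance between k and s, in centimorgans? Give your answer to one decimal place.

26.6 centimorgans

The two most frequent reciprocal classes, n k + and + + s, are the parental types, so the F1 was n k + / + + s.
The two rarest classes, n + + and + k s, are the double crossovers. Comparing them with the parentals, only the k allele has switched, so k is the middle locus and the order is n – k – s.
Crossovers in the k–s interval produce the single-crossover classes n k s and + + + (129 + 114 = 243) plus the double crossovers (29).
RF(k–s) = (243 + 29) / 1024 = 272/1024 = 0.2656 → 26.6 centimorgans.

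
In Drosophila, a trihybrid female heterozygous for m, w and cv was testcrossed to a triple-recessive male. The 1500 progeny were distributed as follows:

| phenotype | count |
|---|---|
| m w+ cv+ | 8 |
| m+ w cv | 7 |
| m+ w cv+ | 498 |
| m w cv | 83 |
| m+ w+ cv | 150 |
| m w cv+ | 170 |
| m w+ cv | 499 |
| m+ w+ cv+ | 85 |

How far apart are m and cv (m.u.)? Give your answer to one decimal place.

22.3 m.u.

The two most frequent reciprocal classes, m w+ cv and m+ w cv+, are the parental types, so the F1 was m w+ cv / m+ w cv+.
The two rarest classes, m w+ cv+ and m+ w cv, are the double crossovers. Comparing them with the parentals, only the cv allele has switched, so cv is the middle locus and the order is w – cv – m.
Crossovers in the cv–m interval produce the single-crossover classes m+ w+ cv and m w cv+ (150 + 170 = 320) plus the double crossovers (15).
RF(cv–m) = (320 + 15) / 1500 = 335/1500 = 0.2233 → 22.3 m.u.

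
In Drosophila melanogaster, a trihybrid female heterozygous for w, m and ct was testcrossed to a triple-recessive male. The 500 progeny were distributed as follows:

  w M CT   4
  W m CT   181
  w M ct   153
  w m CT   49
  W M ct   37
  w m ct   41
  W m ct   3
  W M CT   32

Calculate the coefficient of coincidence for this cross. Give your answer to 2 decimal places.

0.47

The two most frequent reciprocal classes, W m CT and w M ct, are the parental types, so the F1 was W m CT / w M ct.
The two rarest classes, W m ct and w M CT, are the double crossovers. Comparing them with the parentals, only the ct allele has switched, so ct is the middle locus and the order is w – ct – m.
w–ct: (86 + 7)/500 = 0.1860; ct–m: (73 + 7)/500 = 0.1600.
Expected DCO frequency = 0.1860 × 0.1600 ≈ 0.02976; observed = 7/500 ≈ 0.01400.
Coefficient of coincidence = 0.01400/0.02976 ≈ 0.47.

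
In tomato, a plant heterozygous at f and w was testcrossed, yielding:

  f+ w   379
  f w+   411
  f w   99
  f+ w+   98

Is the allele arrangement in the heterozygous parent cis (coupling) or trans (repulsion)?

trans

The two most frequent classes are f+ w (379) and f w+ (411); these are the parental (non-recombinant) types.
So the F1 carried f+ w on one chromosome and f w+ on the other — the recessive alleles are on opposite chromosomes (trans / repulsion).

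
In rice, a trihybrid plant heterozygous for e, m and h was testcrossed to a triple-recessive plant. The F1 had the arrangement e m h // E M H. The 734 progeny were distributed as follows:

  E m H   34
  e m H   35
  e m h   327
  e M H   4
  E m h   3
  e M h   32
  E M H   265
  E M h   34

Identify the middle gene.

e

The two rarest classes, E m h and e M H, are the double crossovers. Comparing them with the parentals, only the e allele has switched, so e is the middle locus and the order is h – e – m.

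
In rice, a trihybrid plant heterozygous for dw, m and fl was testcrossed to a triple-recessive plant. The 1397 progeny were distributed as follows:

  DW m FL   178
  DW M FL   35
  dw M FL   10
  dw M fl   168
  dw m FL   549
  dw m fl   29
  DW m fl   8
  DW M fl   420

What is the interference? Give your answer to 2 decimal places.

The two most frequent reciprocal classes, DW M fl and dw m FL, are the parental types, so the F1 was DW M fl / dw m FL.
The two rarest classes, DW m fl and dw M FL, are the double crossovers. Comparing them with the parentals, only the m allele has switched, so m is the middle locus and the order is dw – m – fl.
dw–m: (346 + 18)/1397 = 0.2606; m–fl: (64 + 18)/1397 = 0.0587.
Expected DCO frequency = 0.2606 × 0.0587 ≈ 0.01530; observed = 18/1397 ≈ 0.01288.
Coefficient of coincidence = 0.01288/0.01530 ≈ 0.84; interference = 1 − 0.84 = 0.16.

0.16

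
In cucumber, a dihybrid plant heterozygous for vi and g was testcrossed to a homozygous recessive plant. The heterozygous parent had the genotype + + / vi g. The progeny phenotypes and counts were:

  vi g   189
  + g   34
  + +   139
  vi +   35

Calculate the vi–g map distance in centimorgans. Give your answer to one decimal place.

17.4 centimorgans

The recombinant classes are + g and vi +: 34 + 35 = 69.
Recombination frequency = 69/397 = 0.1738 ≈ 17.4%, i.e. 17.4 centimorgans.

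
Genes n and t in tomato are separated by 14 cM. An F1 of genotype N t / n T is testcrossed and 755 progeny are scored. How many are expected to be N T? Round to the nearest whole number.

53

A map distance of 14 cM corresponds to a recombination frequency of 0.140.
The F1 is N t / n T, so N T is a recombinant gamete class with expected frequency r/2 = 0.140/2 = 0.0700.
Expected number = 0.0700 × 755 = 52.85 ≈ 53.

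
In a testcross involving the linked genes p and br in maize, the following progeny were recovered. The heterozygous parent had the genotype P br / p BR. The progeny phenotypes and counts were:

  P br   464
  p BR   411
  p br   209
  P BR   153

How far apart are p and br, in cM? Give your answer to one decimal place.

29.3 cM

The recombinant classes are P BR and p br: 153 + 209 = 362.
Recombination frequency = 362/1237 = 0.2926 ≈ 29.3%, i.e. 29.3 cM.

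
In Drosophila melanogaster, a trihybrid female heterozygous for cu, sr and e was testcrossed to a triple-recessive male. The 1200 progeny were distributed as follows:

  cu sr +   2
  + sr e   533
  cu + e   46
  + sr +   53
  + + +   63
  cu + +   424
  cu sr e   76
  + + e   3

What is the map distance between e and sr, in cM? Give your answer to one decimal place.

The two most frequent reciprocal classes, + sr e and cu + +, are the parental types, so the F1 was + sr e / cu + +.
The two rarest classes, + + e and cu sr +, are the double crossovers. Comparing them with the parentals, only the sr allele has switched, so sr is the middle locus and the order is e – sr – cu.
Crossovers in the e–sr interval produce the single-crossover classes + sr + and cu + e (53 + 46 = 99) plus the double crossovers (5).
RF(e–sr) = (99 + 5) / 1200 = 104/1200 = 0.0867 → 8.7 cM.

8.7 cM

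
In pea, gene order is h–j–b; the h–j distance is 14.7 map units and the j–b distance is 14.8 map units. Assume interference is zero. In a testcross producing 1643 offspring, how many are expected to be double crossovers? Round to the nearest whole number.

36

Map distances give recombination frequencies of 0.147 and 0.148 for the two intervals.
With no interference, expected double-crossover frequency = 0.147 × 0.148 = 0.02176.
Expected number = 0.02176 × 1643 = 35.75 ≈ 36.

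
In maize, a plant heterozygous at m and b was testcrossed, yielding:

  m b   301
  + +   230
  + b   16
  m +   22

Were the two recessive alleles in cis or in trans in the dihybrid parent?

cis

The two most frequent classes are + + (230) and m b (301); these are the parental (non-recombinant) types.
So the F1 carried + + on one chromosome and m b on the other — the recessive alleles are on the same chromosome (cis / coupling).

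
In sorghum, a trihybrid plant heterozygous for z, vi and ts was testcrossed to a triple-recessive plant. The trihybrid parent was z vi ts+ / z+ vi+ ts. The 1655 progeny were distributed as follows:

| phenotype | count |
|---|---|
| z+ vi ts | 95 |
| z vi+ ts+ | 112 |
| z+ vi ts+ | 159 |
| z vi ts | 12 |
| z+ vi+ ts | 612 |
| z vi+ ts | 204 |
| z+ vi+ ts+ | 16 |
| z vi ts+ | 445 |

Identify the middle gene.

ts

The two rarest classes, z vi ts and z+ vi+ ts+, are the double crossovers. Comparing them with the parentals, only the ts allele has switched, so ts is the middle locus and the order is vi – ts – z.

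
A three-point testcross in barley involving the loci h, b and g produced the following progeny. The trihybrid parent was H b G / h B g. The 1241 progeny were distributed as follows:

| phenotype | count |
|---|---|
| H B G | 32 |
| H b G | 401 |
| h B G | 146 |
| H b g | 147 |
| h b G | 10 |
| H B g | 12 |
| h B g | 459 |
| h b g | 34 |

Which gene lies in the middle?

The two rarest classes, h b G and H B g, are the double crossovers. Comparing them with the parentals, only the h allele has switched, so h is the middle locus and the order is g – h – b.

h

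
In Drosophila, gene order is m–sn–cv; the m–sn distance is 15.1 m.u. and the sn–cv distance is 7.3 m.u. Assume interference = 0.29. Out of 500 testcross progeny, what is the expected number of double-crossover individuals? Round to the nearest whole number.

4

Map distances give recombination frequencies of 0.151 and 0.073 for the two intervals.
With interference 0.29 (so coincidence = 0.71), expected double-crossover frequency = 0.151 × 0.073 × 0.71 = 0.00783.
Expected number = 0.00783 × 500 = 3.91 ≈ 4.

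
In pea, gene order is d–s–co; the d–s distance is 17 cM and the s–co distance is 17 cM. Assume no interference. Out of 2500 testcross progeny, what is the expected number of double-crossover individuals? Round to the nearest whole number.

Map distances give recombination frequencies of 0.170 and 0.170 for the two intervals.
With no interference, expected double-crossover frequency = 0.170 × 0.170 = 0.02890.
Expected number = 0.02890 × 2500 = 72.25 ≈ 72.

72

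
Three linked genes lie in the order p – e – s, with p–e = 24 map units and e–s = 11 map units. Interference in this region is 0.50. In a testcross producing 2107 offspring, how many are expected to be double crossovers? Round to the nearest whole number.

Map distances give recombination frequencies of 0.240 and 0.110 for the two intervals.
With interference 0.50 (so coincidence = 0.50), expected double-crossover frequency = 0.240 × 0.110 × 0.50 = 0.01320.
Expected number = 0.01320 × 2107 = 27.81 ≈ 28.

28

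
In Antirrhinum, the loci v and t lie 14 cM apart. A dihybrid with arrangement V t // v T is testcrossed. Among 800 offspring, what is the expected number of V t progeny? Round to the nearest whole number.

A map distance of 14 cM corresponds to a recombination frequency of 0.140.
The F1 is V t / v T, so V t is a parental gamete class with expected frequency (1 − r)/2 = 0.860/2 = 0.4300.
Expected number = 0.4300 × 800 = 344.00 ≈ 344.

344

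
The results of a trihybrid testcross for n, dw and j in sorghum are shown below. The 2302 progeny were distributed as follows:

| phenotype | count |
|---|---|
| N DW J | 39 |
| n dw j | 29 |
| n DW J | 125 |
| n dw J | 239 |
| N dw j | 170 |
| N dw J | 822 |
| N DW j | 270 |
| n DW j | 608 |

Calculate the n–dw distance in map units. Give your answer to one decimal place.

25.1 map units

The two most frequent reciprocal classes, n DW j and N dw J, are the parental types, so the F1 was n DW j / N dw J.
The two rarest classes, n dw j and N DW J, are the double crossovers. Comparing them with the parentals, only the dw allele has switched, so dw is the middle locus and the order is j – dw – n.
Crossovers in the dw–n interval produce the single-crossover classes N DW j and n dw J (270 + 239 = 509) plus the double crossovers (68).
RF(dw–n) = (509 + 68) / 2302 = 577/2302 = 0.2507 → 25.1 map units.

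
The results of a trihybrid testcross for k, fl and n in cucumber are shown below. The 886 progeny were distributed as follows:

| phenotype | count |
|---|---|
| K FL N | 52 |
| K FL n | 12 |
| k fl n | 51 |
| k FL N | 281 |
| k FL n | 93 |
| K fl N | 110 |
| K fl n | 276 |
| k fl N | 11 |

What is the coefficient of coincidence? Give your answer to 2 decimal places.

The two most frequent reciprocal classes, K fl n and k FL N, are the parental types, so the F1 was K fl n / k FL N.
The two rarest classes, K FL n and k fl N, are the double crossovers. Comparing them with the parentals, only the fl allele has switched, so fl is the middle locus and the order is k – fl – n.
k–fl: (103 + 23)/886 = 0.1422; fl–n: (203 + 23)/886 = 0.2551.
Expected DCO frequency = 0.1422 × 0.2551 ≈ 0.03628; observed = 23/886 ≈ 0.02596.
Coefficient of coincidence = 0.02596/0.03628 ≈ 0.72.

0.72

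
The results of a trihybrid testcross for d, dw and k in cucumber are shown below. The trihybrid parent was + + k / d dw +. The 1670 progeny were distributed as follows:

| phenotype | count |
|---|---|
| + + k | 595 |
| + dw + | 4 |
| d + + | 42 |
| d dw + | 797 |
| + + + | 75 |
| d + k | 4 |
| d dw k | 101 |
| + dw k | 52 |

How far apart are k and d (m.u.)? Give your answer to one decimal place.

The two rarest classes, d + k and + dw +, are the double crossovers. Comparing them with the parentals, only the d allele has switched, so d is the middle locus and the order is k – d – dw.
Crossovers in the k–d interval produce the single-crossover classes + + + and d dw k (75 + 101 = 176) plus the double crossovers (8).
RF(k–d) = (176 + 8) / 1670 = 184/1670 = 0.1102 → 11.0 m.u.

11.0 m.u.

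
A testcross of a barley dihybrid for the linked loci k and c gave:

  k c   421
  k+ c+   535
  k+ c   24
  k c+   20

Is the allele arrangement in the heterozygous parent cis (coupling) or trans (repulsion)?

The two most frequent classes are k+ c+ (535) and k c (421); these are the parental (non-recombinant) types.
So the F1 carried k+ c+ on one chromosome and k c on the other — the recessive alleles are on the same chromosome (cis / coupling).

cis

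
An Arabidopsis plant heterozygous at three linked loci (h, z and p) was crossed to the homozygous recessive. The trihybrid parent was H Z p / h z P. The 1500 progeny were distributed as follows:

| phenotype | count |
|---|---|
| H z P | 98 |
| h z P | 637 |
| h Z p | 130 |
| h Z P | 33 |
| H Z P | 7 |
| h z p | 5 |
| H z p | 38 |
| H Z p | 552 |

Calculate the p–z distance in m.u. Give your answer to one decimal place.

The two rarest classes, H Z P and h z p, are the double crossovers. Comparing them with the parentals, only the p allele has switched, so p is the middle locus and the order is h – p – z.
Crossovers in the p–z interval produce the single-crossover classes H z p and h Z P (38 + 33 = 71) plus the double crossovers (12).
RF(p–z) = (71 + 12) / 1500 = 83/1500 = 0.0553 → 5.5 m.u.

5.5 m.u.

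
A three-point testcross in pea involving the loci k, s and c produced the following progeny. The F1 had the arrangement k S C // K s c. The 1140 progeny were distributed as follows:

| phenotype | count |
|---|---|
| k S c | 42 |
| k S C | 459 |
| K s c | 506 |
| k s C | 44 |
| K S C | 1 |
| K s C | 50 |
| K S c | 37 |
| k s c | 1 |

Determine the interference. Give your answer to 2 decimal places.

The two rarest classes, K S C and k s c, are the double crossovers. Comparing them with the parentals, only the k allele has switched, so k is the middle locus and the order is c – k – s.
c–k: (92 + 2)/1140 = 0.0825; k–s: (81 + 2)/1140 = 0.0728.
Expected DCO frequency = 0.0825 × 0.0728 ≈ 0.00601; observed = 2/1140 ≈ 0.00175.
Coefficient of coincidence = 0.00175/0.00601 ≈ 0.29; interference = 1 − 0.29 = 0.71.

0.71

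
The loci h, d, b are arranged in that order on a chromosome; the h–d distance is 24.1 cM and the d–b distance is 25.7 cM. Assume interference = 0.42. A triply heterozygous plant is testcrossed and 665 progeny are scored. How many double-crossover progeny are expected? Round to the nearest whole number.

24

Map distances give recombination frequencies of 0.241 and 0.257 for the two intervals.
With interference 0.42 (so coincidence = 0.58), expected double-crossover frequency = 0.241 × 0.257 × 0.58 = 0.03592.
Expected number = 0.03592 × 665 = 23.89 ≈ 24.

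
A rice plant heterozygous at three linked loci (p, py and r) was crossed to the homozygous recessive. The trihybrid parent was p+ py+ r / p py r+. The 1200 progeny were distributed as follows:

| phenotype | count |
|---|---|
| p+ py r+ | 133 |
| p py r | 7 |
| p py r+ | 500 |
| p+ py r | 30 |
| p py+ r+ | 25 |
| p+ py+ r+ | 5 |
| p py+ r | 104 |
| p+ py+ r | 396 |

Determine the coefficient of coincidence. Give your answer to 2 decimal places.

0.86

The two rarest classes, p+ py+ r+ and p py r, are the double crossovers. Comparing them with the parentals, only the r allele has switched, so r is the middle locus and the order is p – r – py.
p–r: (237 + 12)/1200 = 0.2075; r–py: (55 + 12)/1200 = 0.0558.
Expected DCO frequency = 0.2075 × 0.0558 ≈ 0.01158; observed = 12/1200 ≈ 0.01000.
Coefficient of coincidence = 0.01000/0.01158 ≈ 0.86.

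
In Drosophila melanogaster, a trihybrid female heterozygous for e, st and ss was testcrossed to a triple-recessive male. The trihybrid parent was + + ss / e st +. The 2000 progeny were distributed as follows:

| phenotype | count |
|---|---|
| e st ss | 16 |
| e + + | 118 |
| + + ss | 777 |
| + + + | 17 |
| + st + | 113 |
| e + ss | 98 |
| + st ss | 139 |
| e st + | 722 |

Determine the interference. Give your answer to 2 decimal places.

0.07

The two rarest classes, + + + and e st ss, are the double crossovers. Comparing them with the parentals, only the ss allele has switched, so ss is the middle locus and the order is st – ss – e.
st–ss: (257 + 33)/2000 = 0.1450; ss–e: (211 + 33)/2000 = 0.1220.
Expected DCO frequency = 0.1450 × 0.1220 ≈ 0.01769; observed = 33/2000 ≈ 0.01650.
Coefficient of coincidence = 0.01650/0.01769 ≈ 0.93; interference = 1 − 0.93 = 0.07.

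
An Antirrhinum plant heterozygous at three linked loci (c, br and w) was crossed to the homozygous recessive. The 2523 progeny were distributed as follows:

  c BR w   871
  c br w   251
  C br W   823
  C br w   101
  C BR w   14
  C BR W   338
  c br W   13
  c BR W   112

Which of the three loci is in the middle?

The two most frequent reciprocal classes, c BR w and C br W, are the parental types, so the F1 was c BR w / C br W.
The two rarest classes, C BR w and c br W, are the double crossovers. Comparing them with the parentals, only the c allele has switched, so c is the middle locus and the order is br – c – w.

c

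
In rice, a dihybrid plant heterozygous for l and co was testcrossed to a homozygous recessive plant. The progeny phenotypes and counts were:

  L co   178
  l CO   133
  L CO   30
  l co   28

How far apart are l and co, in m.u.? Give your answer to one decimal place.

The two most frequent classes, L co (178) and l CO (133), are the parental types, so the F1 was L co / l CO.
The recombinant classes are L CO and l co: 30 + 28 = 58.
Recombination frequency = 58/369 = 0.1572 ≈ 15.7%, i.e. 15.7 m.u.

15.7 m.u.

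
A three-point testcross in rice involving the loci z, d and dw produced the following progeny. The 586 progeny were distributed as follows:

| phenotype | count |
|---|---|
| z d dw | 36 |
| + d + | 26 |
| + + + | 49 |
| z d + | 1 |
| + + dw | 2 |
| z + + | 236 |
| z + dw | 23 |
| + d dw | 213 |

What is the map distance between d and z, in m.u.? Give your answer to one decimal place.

15.0 m.u.

The two most frequent reciprocal classes, z + + and + d dw, are the parental types, so the F1 was z + + / + d dw.
The two rarest classes, z d + and + + dw, are the double crossovers. Comparing them with the parentals, only the d allele has switched, so d is the middle locus and the order is z – d – dw.
Crossovers in the z–d interval produce the single-crossover classes + + + and z d dw (49 + 36 = 85) plus the double crossovers (3).
RF(z–d) = (85 + 3) / 586 = 88/586 = 0.1502 → 15.0 m.u.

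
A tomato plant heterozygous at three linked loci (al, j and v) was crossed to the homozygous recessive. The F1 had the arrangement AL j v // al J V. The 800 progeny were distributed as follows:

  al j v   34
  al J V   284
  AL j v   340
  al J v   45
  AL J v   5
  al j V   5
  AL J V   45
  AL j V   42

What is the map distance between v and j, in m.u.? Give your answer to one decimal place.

The two rarest classes, AL J v and al j V, are the double crossovers. Comparing them with the parentals, only the j allele has switched, so j is the middle locus and the order is al – j – v.
Crossovers in the j–v interval produce the single-crossover classes AL j V and al J v (42 + 45 = 87) plus the double crossovers (10).
RF(j–v) = (87 + 10) / 800 = 97/800 = 0.1212 → 12.1 m.u.

12.1 m.u.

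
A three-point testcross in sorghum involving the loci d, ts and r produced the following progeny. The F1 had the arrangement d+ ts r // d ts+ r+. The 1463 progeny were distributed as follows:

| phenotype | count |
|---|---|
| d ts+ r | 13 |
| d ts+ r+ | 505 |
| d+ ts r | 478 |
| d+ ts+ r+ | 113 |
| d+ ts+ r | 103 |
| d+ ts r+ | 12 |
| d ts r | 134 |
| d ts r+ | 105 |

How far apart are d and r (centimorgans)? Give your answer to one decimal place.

The two rarest classes, d+ ts r+ and d ts+ r, are the double crossovers. Comparing them with the parentals, only the r allele has switched, so r is the middle locus and the order is ts – r – d.
Crossovers in the r–d interval produce the single-crossover classes d ts r and d+ ts+ r+ (134 + 113 = 247) plus the double crossovers (25).
RF(r–d) = (247 + 25) / 1463 = 272/1463 = 0.1859 → 18.6 centimorgans.

18.6 centimorgans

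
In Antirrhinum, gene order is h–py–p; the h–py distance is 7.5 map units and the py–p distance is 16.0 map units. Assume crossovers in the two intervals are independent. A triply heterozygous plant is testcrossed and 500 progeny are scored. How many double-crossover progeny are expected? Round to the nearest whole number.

6

Map distances give recombination frequencies of 0.075 and 0.160 for the two intervals.
With no interference, expected double-crossover frequency = 0.075 × 0.160 = 0.01200.
Expected number = 0.01200 × 500 = 6.00 ≈ 6.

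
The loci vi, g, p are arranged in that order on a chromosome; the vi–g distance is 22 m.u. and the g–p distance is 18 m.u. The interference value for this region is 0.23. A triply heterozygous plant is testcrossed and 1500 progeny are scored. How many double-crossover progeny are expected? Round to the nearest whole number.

Map distances give recombination frequencies of 0.220 and 0.180 for the two intervals.
With interference 0.23 (so coincidence = 0.77), expected double-crossover frequency = 0.220 × 0.180 × 0.77 = 0.03049.
Expected number = 0.03049 × 1500 = 45.74 ≈ 46.

46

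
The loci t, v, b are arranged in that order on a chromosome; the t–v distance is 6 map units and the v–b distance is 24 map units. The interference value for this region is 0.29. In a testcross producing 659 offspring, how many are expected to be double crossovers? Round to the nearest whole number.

Map distances give recombination frequencies of 0.060 and 0.240 for the two intervals.
With interference 0.29 (so coincidence = 0.71), expected double-crossover frequency = 0.060 × 0.240 × 0.71 = 0.01022.
Expected number = 0.01022 × 659 = 6.74 ≈ 7.

7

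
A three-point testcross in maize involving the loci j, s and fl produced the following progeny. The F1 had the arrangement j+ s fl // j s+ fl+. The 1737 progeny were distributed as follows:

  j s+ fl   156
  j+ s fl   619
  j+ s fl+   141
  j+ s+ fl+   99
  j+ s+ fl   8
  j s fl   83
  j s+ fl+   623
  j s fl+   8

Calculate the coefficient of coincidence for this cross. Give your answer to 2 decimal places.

The two rarest classes, j+ s+ fl and j s fl+, are the double crossovers. Comparing them with the parentals, only the s allele has switched, so s is the middle locus and the order is j – s – fl.
j–s: (182 + 16)/1737 = 0.1140; s–fl: (297 + 16)/1737 = 0.1802.
Expected DCO frequency = 0.1140 × 0.1802 ≈ 0.02054; observed = 16/1737 ≈ 0.00921.
Coefficient of coincidence = 0.00921/0.02054 ≈ 0.45.

0.45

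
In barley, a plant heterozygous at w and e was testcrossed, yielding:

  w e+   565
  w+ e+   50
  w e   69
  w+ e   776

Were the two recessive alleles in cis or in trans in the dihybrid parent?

The two most frequent classes are w+ e (776) and w e+ (565); these are the parental (non-recombinant) types.
So the F1 carried w+ e on one chromosome and w e+ on the other — the recessive alleles are on opposite chromosomes (trans / repulsion).

trans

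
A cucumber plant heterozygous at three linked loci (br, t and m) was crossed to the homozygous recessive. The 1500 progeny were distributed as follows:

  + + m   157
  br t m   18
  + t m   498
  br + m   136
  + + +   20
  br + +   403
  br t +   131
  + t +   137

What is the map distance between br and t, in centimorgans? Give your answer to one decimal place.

The two most frequent reciprocal classes, br + + and + t m, are the parental types, so the F1 was br + + / + t m.
The two rarest classes, + + + and br t m, are the double crossovers. Comparing them with the parentals, only the br allele has switched, so br is the middle locus and the order is m – br – t.
Crossovers in the br–t interval produce the single-crossover classes br t + and + + m (131 + 157 = 288) plus the double crossovers (38).
RF(br–t) = (288 + 38) / 1500 = 326/1500 = 0.2173 → 21.7 centimorgans.

21.7 centimorgans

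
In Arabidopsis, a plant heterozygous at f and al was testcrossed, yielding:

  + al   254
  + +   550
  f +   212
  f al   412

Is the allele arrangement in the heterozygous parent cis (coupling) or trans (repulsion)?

cis

The two most frequent classes are + + (550) and f al (412); these are the parental (non-recombinant) types.
So the F1 carried + + on one chromosome and f al on the other — the recessive alleles are on the same chromosome (cis / coupling).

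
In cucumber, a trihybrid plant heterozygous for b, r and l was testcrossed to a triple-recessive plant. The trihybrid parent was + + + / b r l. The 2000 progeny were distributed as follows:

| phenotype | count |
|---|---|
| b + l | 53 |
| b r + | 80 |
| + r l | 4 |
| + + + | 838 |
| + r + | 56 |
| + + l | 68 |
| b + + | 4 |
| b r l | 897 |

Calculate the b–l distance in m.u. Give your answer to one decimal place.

7.8 m.u.

The two rarest classes, b + + and + r l, are the double crossovers. Comparing them with the parentals, only the b allele has switched, so b is the middle locus and the order is r – b – l.
Crossovers in the b–l interval produce the single-crossover classes + + l and b r + (68 + 80 = 148) plus the double crossovers (8).
RF(b–l) = (148 + 8) / 2000 = 156/2000 = 0.0780 → 7.8 m.u.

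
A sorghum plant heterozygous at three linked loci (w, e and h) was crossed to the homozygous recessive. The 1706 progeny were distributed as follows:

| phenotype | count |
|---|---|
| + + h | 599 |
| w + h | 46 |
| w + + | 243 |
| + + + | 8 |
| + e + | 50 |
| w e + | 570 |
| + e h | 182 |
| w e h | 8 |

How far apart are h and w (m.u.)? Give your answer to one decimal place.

The two most frequent reciprocal classes, + + h and w e +, are the parental types, so the F1 was + + h / w e +.
The two rarest classes, + + + and w e h, are the double crossovers. Comparing them with the parentals, only the h allele has switched, so h is the middle locus and the order is e – h – w.
Crossovers in the h–w interval produce the single-crossover classes w + h and + e + (46 + 50 = 96) plus the double crossovers (16).
RF(h–w) = (96 + 16) / 1706 = 112/1706 = 0.0657 → 6.6 m.u.

6.6 m.u.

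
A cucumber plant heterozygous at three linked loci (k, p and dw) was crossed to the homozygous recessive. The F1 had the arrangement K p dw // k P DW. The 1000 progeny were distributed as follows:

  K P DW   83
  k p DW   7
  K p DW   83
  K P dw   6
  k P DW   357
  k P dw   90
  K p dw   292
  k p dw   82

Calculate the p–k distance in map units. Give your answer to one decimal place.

The two rarest classes, K P dw and k p DW, are the double crossovers. Comparing them with the parentals, only the p allele has switched, so p is the middle locus and the order is k – p – dw.
Crossovers in the k–p interval produce the single-crossover classes k p dw and K P DW (82 + 83 = 165) plus the double crossovers (13).
RF(k–p) = (165 + 13) / 1000 = 178/1000 = 0.1780 → 17.8 map units.

17.8 map units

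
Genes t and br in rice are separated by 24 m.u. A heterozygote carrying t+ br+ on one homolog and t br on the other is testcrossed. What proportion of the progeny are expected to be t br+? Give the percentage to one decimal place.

A map distance of 24 m.u. corresponds to a recombination frequency of 0.240.
The F1 is t+ br+ / t br, so t br+ is a recombinant gamete class with expected frequency r/2 = 0.240/2 = 0.1200.
That is 0.1200 = 12.0% of the progeny.

12.0%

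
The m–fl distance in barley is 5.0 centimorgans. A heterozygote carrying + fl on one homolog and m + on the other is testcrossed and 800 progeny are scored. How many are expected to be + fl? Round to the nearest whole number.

380

A map distance of 5.0 centimorgans corresponds to a recombination frequency of 0.050.
The F1 is + fl / m +, so + fl is a parental gamete class with expected frequency (1 − r)/2 = 0.950/2 = 0.4750.
Expected number = 0.4750 × 800 = 380.00 ≈ 380.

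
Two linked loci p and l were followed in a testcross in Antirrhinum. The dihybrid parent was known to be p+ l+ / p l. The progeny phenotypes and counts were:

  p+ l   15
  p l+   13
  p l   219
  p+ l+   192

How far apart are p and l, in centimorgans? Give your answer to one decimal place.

The recombinant classes are p+ l and p l+: 15 + 13 = 28.
Recombination frequency = 28/439 = 0.0638 ≈ 6.4%, i.e. 6.4 centimorgans.

6.4 centimorgans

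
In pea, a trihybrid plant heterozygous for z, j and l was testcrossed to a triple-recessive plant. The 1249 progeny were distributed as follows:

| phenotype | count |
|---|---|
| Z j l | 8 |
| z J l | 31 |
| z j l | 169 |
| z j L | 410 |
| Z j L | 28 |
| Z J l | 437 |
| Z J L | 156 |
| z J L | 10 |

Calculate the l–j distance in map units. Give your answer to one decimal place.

The two most frequent reciprocal classes, z j L and Z J l, are the parental types, so the F1 was z j L / Z J l.
The two rarest classes, z J L and Z j l, are the double crossovers. Comparing them with the parentals, only the j allele has switched, so j is the middle locus and the order is l – j – z.
Crossovers in the l–j interval produce the single-crossover classes z j l and Z J L (169 + 156 = 325) plus the double crossovers (18).
RF(l–j) = (325 + 18) / 1249 = 343/1249 = 0.2746 → 27.5 map units.

27.5 map units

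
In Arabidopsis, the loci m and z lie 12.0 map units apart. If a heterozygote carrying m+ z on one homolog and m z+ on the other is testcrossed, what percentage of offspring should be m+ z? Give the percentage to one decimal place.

44.0%

A map distance of 12.0 map units corresponds to a recombination frequency of 0.120.
The F1 is m+ z / m z+, so m+ z is a parental gamete class with expected frequency (1 − r)/2 = 0.880/2 = 0.4400.
That is 0.4400 = 44.0% of the progeny.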